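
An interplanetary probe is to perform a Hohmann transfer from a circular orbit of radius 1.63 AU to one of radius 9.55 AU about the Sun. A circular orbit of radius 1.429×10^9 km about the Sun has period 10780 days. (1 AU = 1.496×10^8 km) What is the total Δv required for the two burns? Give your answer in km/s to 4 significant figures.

From Kepler's third law T² = 4π²r³/μ at r = 1.429×10^9 km, T = 10780 days = 10780 × 86400 s = 9.31392×10^8 s: μ = 4π²r³/T² = 1.32798×10^11 km³/s².
In km: r₁ = 1.63 × 1.496×10^8 = 2.43848×10^8 km; r₂ = 9.55 × 1.496×10^8 = 1.42868×10^9 km.
Transfer-ellipse semi-major axis a_t = (r₁ + r₂)/2 = (2.43848×10^8 + 1.42868×10^9)/2 = 8.36264×10^8 km.
Circular speed at r₁: v₁ = √(μ/r₁) = √(1.32798×10^11/2.43848×10^8) = 23.3365 km/s.
On the transfer ellipse at r₁, vis-viva gives v_p = √[μ(2/r₁ − 1/a_t)] = 30.5023 km/s.
First burn Δv₁ = |v_p − v₁| = 7.166 km/s.
Circular speed at r₂: v₂ = √(μ/r₂) = 9.641 km/s.
Transfer-orbit speed at r₂: v_a = √[μ(2/r₂ − 1/a_t)] = 5.206 km/s.
Second burn Δv₂ = |v₂ − v_a| = 4.435 km/s.
Δv = Δv₁ + Δv₂ = 7.166 + 4.435 = 11.60 km/s.

Δv = 11.60 km/s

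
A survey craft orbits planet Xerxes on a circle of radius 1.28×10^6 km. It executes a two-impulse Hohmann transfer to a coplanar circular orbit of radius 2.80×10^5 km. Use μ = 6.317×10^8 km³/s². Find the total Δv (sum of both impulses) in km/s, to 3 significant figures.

Semi-major axis of the transfer orbit: a_t = (1.280×10^6 + 2.800×10^5)/2 = 7.800×10^5 km.
At r₁ the circular-orbit speed is v₁ = √(μ/r₁) = 22.2152 km/s.
Transfer-orbit speed at r₁ (vis-viva equation): v_a = √[μ(2/r₁ − 1/a_t)] = 13.3101 km/s.
First burn Δv₁ = |v_a − v₁| = 8.9051 km/s.
Circular speed at r₂: v₂ = √(μ/r₂) = 47.498 km/s.
Transfer-orbit speed at r₂: v_p = √[μ(2/r₂ − 1/a_t)] = 60.846 km/s.
Second burn Δv₂ = |v₂ − v_p| = 13.348 km/s.
Δv = Δv₁ + Δv₂ = 8.9051 + 13.348 = 22.25 km/s.

Δv = 22.3 km/s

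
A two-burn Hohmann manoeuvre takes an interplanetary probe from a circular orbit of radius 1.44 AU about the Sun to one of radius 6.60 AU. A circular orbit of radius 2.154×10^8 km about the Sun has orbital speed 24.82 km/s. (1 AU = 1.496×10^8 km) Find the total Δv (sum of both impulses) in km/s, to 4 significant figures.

Δv = 11.64 km/s

From the circular-orbit relation v² = μ/r at r = 2.154×10^8 km: μ = v²r = (24.82)² × 2.154×10^8 = 1.32693×10^11 km³/s².
In km: r₁ = 1.44 × 1.496×10^8 = 2.15424×10^8 km; r₂ = 6.60 × 1.496×10^8 = 9.8736×10^8 km.
Transfer-ellipse semi-major axis a_t = (r₁ + r₂)/2 = (2.15424×10^8 + 9.8736×10^8)/2 = 6.01392×10^8 km.
Circular speed at r₁: v₁ = √(μ/r₁) = √(1.32693×10^11/2.15424×10^8) = 24.819 km/s.
On the transfer ellipse at r₁, v² = μ(2/r − 1/a) gives v_p = √[μ(2/r₁ − 1/a_t)] = 31.801 km/s.
First burn Δv₁ = |v_p − v₁| = 6.982 km/s.
At r₂, v₂ = √(μ/r₂) = 11.5928 km/s.
Transfer-orbit speed at r₂: v_a = √[μ(2/r₂ − 1/a_t)] = 6.93833 km/s.
Second burn Δv₂ = |v₂ − v_a| = 4.654 km/s.
Total Δv = Δv₁ + Δv₂ = 11.64 km/s.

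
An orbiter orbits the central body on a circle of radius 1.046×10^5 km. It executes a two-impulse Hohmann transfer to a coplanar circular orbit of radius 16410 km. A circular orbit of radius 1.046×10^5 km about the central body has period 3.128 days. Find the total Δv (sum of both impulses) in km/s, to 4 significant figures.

Δv = 3.098 km/s

From Kepler's third law T² = 4π²r³/μ at r = 1.046×10^5 km, T = 3.128 days = 3.128 × 86400 s = 2.702592×10^5 s: μ = 4π²r³/T² = 6.18577×10^5 km³/s².
Semi-major axis of the transfer orbit: a_t = (1.046×10^5 + 16410)/2 = 60505 km.
At r₁ the circular-orbit speed is v₁ = √(μ/r₁) = 2.4318 km/s.
Transfer-orbit speed at r₁ (vis-viva equation): v_a = √[μ(2/r₁ − 1/a_t)] = 1.2665 km/s.
First burn Δv₁ = |v_a − v₁| = 1.165 km/s.
At r₂, v₂ = √(μ/r₂) = 6.140 km/s.
Transfer-orbit speed at r₂: v_p = √[μ(2/r₂ − 1/a_t)] = 8.073 km/s.
Second burn Δv₂ = |v₂ − v_p| = 1.933 km/s.
Total Δv = Δv₁ + Δv₂ = 3.098 km/s.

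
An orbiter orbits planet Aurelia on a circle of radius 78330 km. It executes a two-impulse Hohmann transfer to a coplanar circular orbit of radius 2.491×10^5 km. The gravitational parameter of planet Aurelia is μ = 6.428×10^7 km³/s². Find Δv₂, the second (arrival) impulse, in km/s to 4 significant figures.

Δv₂ = 4.952 km/s

Semi-major axis of the transfer orbit: a_t = (78330 + 2.491×10^5)/2 = 1.63715×10^5 km.
Circular speed at r = 2.491×10^5 km: v_c = √(μ/r) = 16.0639 km/s.
Vis-viva on the transfer ellipse at r = 2.491×10^5 km gives v_t = √[μ(2/r − 1/a_t)] = 11.1115 km/s.
Δv₂ = |v_t − v_c| = |11.1115 − 16.0639| = 4.952 km/s.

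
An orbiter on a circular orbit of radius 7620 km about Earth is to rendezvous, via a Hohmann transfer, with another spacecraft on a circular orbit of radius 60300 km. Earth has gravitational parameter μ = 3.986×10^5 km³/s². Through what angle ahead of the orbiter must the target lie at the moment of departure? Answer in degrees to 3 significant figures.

Semi-major axis of the transfer orbit: a_t = (7620 + 60300)/2 = 33960 km.
Transfer time t = π√(a_t³/μ) = 31140 s.
Target angular speed ω₂ = √(μ/r₂³) = 4.264×10^-5 rad/s.
Angle swept by the target during transfer: ω₂·t = 1.3278 rad = 76.08°.
Arrival is 180° from departure on the ellipse, so φ = 180° − 76.08° = 104°.

φ = 104°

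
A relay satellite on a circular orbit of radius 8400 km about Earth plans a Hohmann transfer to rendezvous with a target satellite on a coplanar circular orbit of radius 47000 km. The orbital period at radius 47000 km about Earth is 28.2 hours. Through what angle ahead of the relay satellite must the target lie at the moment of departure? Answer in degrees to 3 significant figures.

φ = 98.6°

From Kepler's third law T² = 4π²r³/μ at r = 47000 km, T = 28.2 hours = 28.2 × 3600 s = 1.0152×10^5 s: μ = 4π²r³/T² = 3.97695×10^5 km³/s².
Semi-major axis of the transfer orbit: a_t = (8400 + 47000)/2 = 27700 km.
The half-period of the transfer ellipse is t = π√(a_t³/μ) = 22966 s.
The target's mean motion on its circular orbit is ω₂ = √(μ/r₂³) = 6.1891×10^-5 rad/s.
Angle swept by the target during transfer: ω₂·t = 1.4214 rad = 81.44°.
Arrival is 180° from departure on the ellipse, so φ = 180° − 81.44° = 98.6°.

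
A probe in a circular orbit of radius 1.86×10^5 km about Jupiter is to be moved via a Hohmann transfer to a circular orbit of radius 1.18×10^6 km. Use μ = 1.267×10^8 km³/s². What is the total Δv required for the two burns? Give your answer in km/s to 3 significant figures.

The Hohmann ellipse has a_t = (r₁ + r₂)/2 = 6.830×10^5 km.
Circular speed at r₁: v₁ = √(μ/r₁) = √(1.267×10^8/1.860×10^5) = 26.099 km/s.
Transfer-orbit speed at r₁ (vis-viva equation): v_p = √[μ(2/r₁ − 1/a_t)] = 34.305 km/s.
First burn Δv₁ = |v_p − v₁| = 8.206 km/s.
At r₂, v₂ = √(μ/r₂) = 10.3621 km/s.
Transfer-orbit speed at r₂: v_a = √[μ(2/r₂ − 1/a_t)] = 5.40746 km/s.
Second burn Δv₂ = |v₂ − v_a| = 4.955 km/s.
Total Δv = Δv₁ + Δv₂ = 13.16 km/s.

Δv = 13.2 km/s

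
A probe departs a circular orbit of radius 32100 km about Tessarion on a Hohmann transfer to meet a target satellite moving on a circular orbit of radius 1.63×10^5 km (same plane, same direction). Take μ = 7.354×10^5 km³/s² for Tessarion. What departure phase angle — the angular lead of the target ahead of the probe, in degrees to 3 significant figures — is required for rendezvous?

φ = 96.7°

Transfer-ellipse semi-major axis a_t = (r₁ + r₂)/2 = (32100 + 1.630×10^5)/2 = 97550 km.
Transfer time t = π√(a_t³/μ) = 1.1162×10^5 s.
Target angular speed ω₂ = √(μ/r₂³) = 1.3031×10^-5 rad/s.
Angle swept by the target during transfer: ω₂·t = 1.4545 rad = 83.34°.
The probe traverses 180° on the transfer ellipse, so the target must lead by 180° − 83.34° = 96.7°.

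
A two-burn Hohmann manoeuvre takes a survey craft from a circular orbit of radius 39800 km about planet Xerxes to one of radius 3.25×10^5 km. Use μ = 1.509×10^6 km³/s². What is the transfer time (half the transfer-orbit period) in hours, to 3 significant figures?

t = 55.3 hours

Semi-major axis of the transfer orbit: a_t = (39800 + 3.250×10^5)/2 = 1.824×10^5 km.
By Kepler's third law the transfer-orbit period is T = 2π√(a_t³/μ), so t = T/2 = 1.992×10^5 s.
Converting: 1.992×10^5 s ÷ 3600 s/hour = 55.3 hours.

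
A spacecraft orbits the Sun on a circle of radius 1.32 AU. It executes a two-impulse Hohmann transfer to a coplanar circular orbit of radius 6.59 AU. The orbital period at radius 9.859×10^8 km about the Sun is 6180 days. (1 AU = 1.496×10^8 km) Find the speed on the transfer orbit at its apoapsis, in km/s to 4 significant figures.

v = 6.702 km/s

From Kepler's third law T² = 4π²r³/μ at r = 9.859×10^8 km, T = 6180 days = 6180 × 86400 s = 5.33952×10^8 s: μ = 4π²r³/T² = 1.32695×10^11 km³/s².
In km: r₁ = 1.32 × 1.496×10^8 = 1.97472×10^8 km; r₂ = 6.59 × 1.496×10^8 = 9.85864×10^8 km.
Semi-major axis of the transfer orbit: a_t = (1.97472×10^8 + 9.85864×10^8)/2 = 5.91668×10^8 km.
At apoapsis, r = 9.85864×10^8 km.
Vis-viva: v = √[μ(2/r − 1/a_t)] = √[1.32695×10^11 × (2/9.85864×10^8 − 1/5.91668×10^8)] = 6.702 km/s.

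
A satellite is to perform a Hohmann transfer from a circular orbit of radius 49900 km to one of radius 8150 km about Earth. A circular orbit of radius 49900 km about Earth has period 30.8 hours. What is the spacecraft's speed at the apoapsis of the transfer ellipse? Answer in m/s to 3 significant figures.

v = 1500 m/s

From Kepler's third law T² = 4π²r³/μ at r = 49900 km, T = 30.8 hours = 30.8 × 3600 s = 1.1088×10^5 s: μ = 4π²r³/T² = 3.98984×10^5 km³/s².
Transfer-ellipse semi-major axis a_t = (r₁ + r₂)/2 = (49900 + 8150)/2 = 29025 km.
At apoapsis, r = 49900 km.
From the vis-viva equation, v = √[μ(2/r − 1/a_t)] = 1.498 km/s.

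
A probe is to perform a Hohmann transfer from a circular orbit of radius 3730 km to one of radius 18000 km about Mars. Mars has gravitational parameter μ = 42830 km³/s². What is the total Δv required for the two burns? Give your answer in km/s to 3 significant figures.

Δv = 1.61 km/s

The Hohmann ellipse has a_t = (r₁ + r₂)/2 = 10865 km.
Circular speed at r₁: v₁ = √(μ/r₁) = √(42830/3730) = 3.389 km/s.
Transfer-orbit speed at r₁ (v² = μ(2/r − 1/a)): v_p = √[μ(2/r₁ − 1/a_t)] = 4.362 km/s.
First burn Δv₁ = |v_p − v₁| = 0.9730 km/s.
At r₂, v₂ = √(μ/r₂) = 1.5425 km/s.
Transfer-orbit speed at r₂: v_a = √[μ(2/r₂ − 1/a_t)] = 0.90381 km/s.
Second burn Δv₂ = |v₂ − v_a| = 0.6387 km/s.
Total Δv = Δv₁ + Δv₂ = 1.612 km/s.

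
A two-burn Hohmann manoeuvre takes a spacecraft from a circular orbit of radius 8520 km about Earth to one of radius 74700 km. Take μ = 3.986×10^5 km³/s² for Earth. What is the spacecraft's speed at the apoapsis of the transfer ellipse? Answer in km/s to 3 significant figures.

Semi-major axis of the transfer orbit: a_t = (8520 + 74700)/2 = 41610 km.
At apoapsis, r = 74700 km.
From the vis-viva equation, v = √[μ(2/r − 1/a_t)] = 1.045 km/s.

v = 1.05 km/s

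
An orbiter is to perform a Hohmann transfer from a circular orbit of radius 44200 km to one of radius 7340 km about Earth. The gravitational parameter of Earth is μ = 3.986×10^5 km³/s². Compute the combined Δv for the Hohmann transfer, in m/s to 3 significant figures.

Transfer-ellipse semi-major axis a_t = (r₁ + r₂)/2 = (44200 + 7340)/2 = 25770 km.
Circular speed at r₁: v₁ = √(μ/r₁) = √(3.986×10^5/44200) = 3.003 km/s.
On the transfer ellipse at r₁, v² = μ(2/r − 1/a) gives v_a = √[μ(2/r₁ − 1/a_t)] = 1.603 km/s.
First burn Δv₁ = |v_a − v₁| = 1.400 km/s.
At r₂, v₂ = √(μ/r₂) = 7.369 km/s.
Transfer-orbit speed at r₂: v_p = √[μ(2/r₂ − 1/a_t)] = 9.651 km/s.
Second burn Δv₂ = |v₂ − v_p| = 2.282 km/s.
Δv = Δv₁ + Δv₂ = 1.400 + 2.282 = 3.682 km/s.

Δv = 3680 m/s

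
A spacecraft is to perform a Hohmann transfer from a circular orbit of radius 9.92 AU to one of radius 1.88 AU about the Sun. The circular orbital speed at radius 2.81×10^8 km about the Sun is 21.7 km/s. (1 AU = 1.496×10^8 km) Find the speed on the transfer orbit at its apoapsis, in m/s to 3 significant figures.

From the circular-orbit relation v² = μ/r at r = 2.81×10^8 km: μ = v²r = (21.7)² × 2.81×10^8 = 1.32320×10^11 km³/s².
In km: r₁ = 9.92 × 1.496×10^8 = 1.484032×10^9 km; r₂ = 1.88 × 1.496×10^8 = 2.81248×10^8 km.
The Hohmann ellipse has a_t = (r₁ + r₂)/2 = 8.8264×10^8 km.
At apoapsis, r = 1.484032×10^9 km.
Applying v² = μ(2/r − 1/a_t): v = 5.330 km/s.

v = 5330 m/s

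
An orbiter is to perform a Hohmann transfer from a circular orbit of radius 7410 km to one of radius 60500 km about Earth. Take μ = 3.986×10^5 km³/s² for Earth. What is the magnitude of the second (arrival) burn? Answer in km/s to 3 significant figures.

The Hohmann ellipse has a_t = (r₁ + r₂)/2 = 33955 km.
Circular speed at r = 60500 km: v_c = √(μ/r) = 2.567 km/s.
Transfer-orbit speed at the same r (vis-viva, a = a_t): v_t = √[μ(2/r − 1/a_t)] = 1.199 km/s.
Δv₂ = |v_t − v_c| = |1.199 − 2.567| = 1.368 km/s.

Δv₂ = 1.37 km/s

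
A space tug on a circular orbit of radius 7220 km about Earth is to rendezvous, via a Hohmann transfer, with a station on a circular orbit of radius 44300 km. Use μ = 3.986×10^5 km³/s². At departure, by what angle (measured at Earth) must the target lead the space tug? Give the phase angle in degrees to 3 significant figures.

Semi-major axis of the transfer orbit: a_t = (7220 + 44300)/2 = 25760 km.
The half-period of the transfer ellipse is t = π√(a_t³/μ) = 20573 s.
The target's mean motion on its circular orbit is ω₂ = √(μ/r₂³) = 6.7712×10^-5 rad/s.
Angle swept by the target during transfer: ω₂·t = 1.39304 rad = 79.82°.
The space tug traverses 180° on the transfer ellipse, so the target must lead by 180° − 79.82° = 100°.

φ = 100°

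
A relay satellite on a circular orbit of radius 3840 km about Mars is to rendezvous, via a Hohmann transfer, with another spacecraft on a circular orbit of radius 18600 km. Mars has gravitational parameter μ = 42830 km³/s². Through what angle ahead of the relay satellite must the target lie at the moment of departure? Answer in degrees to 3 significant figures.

φ = 95.7°

Semi-major axis of the transfer orbit: a_t = (3840 + 18600)/2 = 11220 km.
The half-period of the transfer ellipse is t = π√(a_t³/μ) = 18041 s.
The target's mean motion on its circular orbit is ω₂ = √(μ/r₂³) = 8.1584×10^-5 rad/s.
Angle swept by the target during transfer: ω₂·t = 1.4719 rad = 84.33°.
Arrival is 180° from departure on the ellipse, so φ = 180° − 84.33° = 95.7°.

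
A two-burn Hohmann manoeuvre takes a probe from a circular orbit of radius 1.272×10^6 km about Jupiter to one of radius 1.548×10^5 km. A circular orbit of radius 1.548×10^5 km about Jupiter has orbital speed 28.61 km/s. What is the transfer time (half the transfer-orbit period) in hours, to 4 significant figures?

From the circular-orbit relation v² = μ/r at r = 1.548×10^5 km: μ = v²r = (28.61)² × 1.548×10^5 = 1.26709×10^8 km³/s².
The Hohmann ellipse has a_t = (r₁ + r₂)/2 = 7.134×10^5 km.
By Kepler's third law the transfer-orbit period is T = 2π√(a_t³/μ), so t = T/2 = 1.6817×10^5 s.
Converting: 1.6817×10^5 s ÷ 3600 s/hour = 46.71 hours.

t = 46.71 hours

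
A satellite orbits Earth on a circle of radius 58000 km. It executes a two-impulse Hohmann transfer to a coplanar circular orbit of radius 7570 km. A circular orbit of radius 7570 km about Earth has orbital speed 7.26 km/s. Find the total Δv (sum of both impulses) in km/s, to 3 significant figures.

Δv = 3.76 km/s

From the circular-orbit relation v² = μ/r at r = 7570 km: μ = v²r = (7.26)² × 7570 = 3.98997×10^5 km³/s².
The Hohmann ellipse has a_t = (r₁ + r₂)/2 = 32785 km.
At r₁ the circular-orbit speed is v₁ = √(μ/r₁) = 2.623 km/s.
Transfer-orbit speed at r₁ (vis-viva equation): v_a = √[μ(2/r₁ − 1/a_t)] = 1.260 km/s.
First burn Δv₁ = |v_a − v₁| = 1.363 km/s.
Circular speed at r₂: v₂ = √(μ/r₂) = 7.260 km/s.
Transfer-orbit speed at r₂: v_p = √[μ(2/r₂ − 1/a_t)] = 9.656 km/s.
Second burn Δv₂ = |v₂ − v_p| = 2.396 km/s.
Total Δv = Δv₁ + Δv₂ = 3.759 km/s.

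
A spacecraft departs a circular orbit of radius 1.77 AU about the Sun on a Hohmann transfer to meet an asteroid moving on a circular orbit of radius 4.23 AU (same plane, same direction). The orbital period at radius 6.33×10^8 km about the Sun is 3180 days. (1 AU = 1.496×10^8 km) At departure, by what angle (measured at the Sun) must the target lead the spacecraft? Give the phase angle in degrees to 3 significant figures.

φ = 72.5°

From Kepler's third law T² = 4π²r³/μ at r = 6.33×10^8 km, T = 3180 days = 3180 × 86400 s = 2.74752×10^8 s: μ = 4π²r³/T² = 1.32644×10^11 km³/s².
In km: r₁ = 1.77 × 1.496×10^8 = 2.64792×10^8 km; r₂ = 4.23 × 1.496×10^8 = 6.32808×10^8 km.
Semi-major axis of the transfer orbit: a_t = (2.64792×10^8 + 6.32808×10^8)/2 = 4.488×10^8 km.
Transfer time t = π√(a_t³/μ) = 8.201×10^7 s.
Target angular speed ω₂ = √(μ/r₂³) = 2.288×10^-8 rad/s.
Angle swept by the target during transfer: ω₂·t = 1.876 rad = 107.5°.
The spacecraft traverses 180° on the transfer ellipse, so the target must lead by 180° − 107.5° = 72.5°.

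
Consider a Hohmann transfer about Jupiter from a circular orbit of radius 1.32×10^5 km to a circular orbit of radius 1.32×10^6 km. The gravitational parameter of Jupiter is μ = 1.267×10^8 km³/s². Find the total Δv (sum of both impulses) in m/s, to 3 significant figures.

Δv = 16400 m/s

The Hohmann ellipse has a_t = (r₁ + r₂)/2 = 7.260×10^5 km.
Circular speed at r₁: v₁ = √(μ/r₁) = √(1.267×10^8/1.320×10^5) = 30.981 km/s.
On the transfer ellipse at r₁, vis-viva equation gives v_p = √[μ(2/r₁ − 1/a_t)] = 41.775 km/s.
First burn Δv₁ = |v_p − v₁| = 10.79 km/s.
Circular speed at r₂: v₂ = √(μ/r₂) = 9.7972 km/s.
Transfer-orbit speed at r₂: v_a = √[μ(2/r₂ − 1/a_t)] = 4.1775 km/s.
Second burn Δv₂ = |v₂ − v_a| = 5.620 km/s.
Δv = Δv₁ + Δv₂ = 10.79 + 5.620 = 16.41 km/s.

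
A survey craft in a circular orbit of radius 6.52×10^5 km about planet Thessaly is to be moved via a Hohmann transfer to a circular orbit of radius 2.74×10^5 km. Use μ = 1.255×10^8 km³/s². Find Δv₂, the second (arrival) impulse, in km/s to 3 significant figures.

Δv₂ = 4.00 km/s

Transfer-ellipse semi-major axis a_t = (r₁ + r₂)/2 = (6.520×10^5 + 2.740×10^5)/2 = 4.630×10^5 km.
Circular speed at r = 2.740×10^5 km: v_c = √(μ/r) = 21.402 km/s.
Transfer-orbit speed at the same r (vis-viva, a = a_t): v_t = √[μ(2/r − 1/a_t)] = 25.397 km/s.
Δv₂ = |v_t − v_c| = |25.397 − 21.402| = 3.995 km/s.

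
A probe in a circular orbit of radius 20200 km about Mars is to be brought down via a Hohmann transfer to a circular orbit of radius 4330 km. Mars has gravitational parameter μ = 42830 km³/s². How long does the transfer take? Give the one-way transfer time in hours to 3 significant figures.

t = 5.73 hours

Transfer-ellipse semi-major axis a_t = (r₁ + r₂)/2 = (20200 + 4330)/2 = 12265 km.
By Kepler's third law the transfer-orbit period is T = 2π√(a_t³/μ), so t = T/2 = 20620 s.
Converting: 20620 s ÷ 3600 s/hour = 5.73 hours.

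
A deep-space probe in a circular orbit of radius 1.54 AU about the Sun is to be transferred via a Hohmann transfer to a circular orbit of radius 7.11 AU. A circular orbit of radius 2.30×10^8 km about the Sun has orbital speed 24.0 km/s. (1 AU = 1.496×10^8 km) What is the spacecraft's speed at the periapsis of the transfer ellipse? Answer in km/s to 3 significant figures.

v = 30.7 km/s

From the circular-orbit relation v² = μ/r at r = 2.30×10^8 km: μ = v²r = (24.0)² × 2.30×10^8 = 1.32480×10^11 km³/s².
In km: r₁ = 1.54 × 1.496×10^8 = 2.30384×10^8 km; r₂ = 7.11 × 1.496×10^8 = 1.063656×10^9 km.
Transfer-ellipse semi-major axis a_t = (r₁ + r₂)/2 = (2.30384×10^8 + 1.063656×10^9)/2 = 6.4702×10^8 km.
At periapsis, r = 2.30384×10^8 km.
Applying v² = μ(2/r − 1/a_t): v = 30.75 km/s.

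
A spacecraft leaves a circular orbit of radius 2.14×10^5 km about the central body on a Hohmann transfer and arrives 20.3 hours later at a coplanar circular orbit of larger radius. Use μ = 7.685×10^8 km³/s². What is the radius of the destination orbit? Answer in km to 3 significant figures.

Transfer time t = 20.3 hours = 73080 s, and t = π√(a_t³/μ).
So a_t = (μ t²/π²)^(1/3) = (7.685×10^8 × (73080)² / π²)^(1/3) = 7.4642×10^5 km.
Since a_t = (r₁ + r₂)/2, r₂ = 2a_t − r₁ = 2×7.4642×10^5 − 2.140×10^5 = 1.27884×10^6 km.

r₂ = 1.28×10^6 km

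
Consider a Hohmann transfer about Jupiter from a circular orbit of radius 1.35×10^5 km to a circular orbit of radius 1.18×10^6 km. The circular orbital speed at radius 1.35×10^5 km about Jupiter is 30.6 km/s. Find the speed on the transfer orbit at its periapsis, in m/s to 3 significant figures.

v = 41000 m/s

From the circular-orbit relation v² = μ/r at r = 1.35×10^5 km: μ = v²r = (30.6)² × 1.35×10^5 = 1.26409×10^8 km³/s².
Semi-major axis of the transfer orbit: a_t = (1.350×10^5 + 1.180×10^6)/2 = 6.575×10^5 km.
The periapsis of the transfer ellipse is at r = 1.350×10^5 km.
Vis-viva: v = √[μ(2/r − 1/a_t)] = √[1.26409×10^8 × (2/1.350×10^5 − 1/6.575×10^5)] = 40.99 km/s.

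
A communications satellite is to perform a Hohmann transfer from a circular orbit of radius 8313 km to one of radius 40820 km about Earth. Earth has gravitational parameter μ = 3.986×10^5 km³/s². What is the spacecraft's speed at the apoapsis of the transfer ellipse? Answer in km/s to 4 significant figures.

v = 1.818 km/s

The Hohmann ellipse has a_t = (r₁ + r₂)/2 = 24566.5 km.
At apoapsis, r = 40820 km.
Applying v² = μ(2/r − 1/a_t): v = 1.818 km/s.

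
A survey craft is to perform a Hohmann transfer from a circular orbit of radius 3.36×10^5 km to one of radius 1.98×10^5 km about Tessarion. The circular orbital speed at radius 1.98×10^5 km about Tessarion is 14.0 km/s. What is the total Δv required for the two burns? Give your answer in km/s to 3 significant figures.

From the circular-orbit relation v² = μ/r at r = 1.98×10^5 km: μ = v²r = (14.0)² × 1.98×10^5 = 3.88080×10^7 km³/s².
The Hohmann ellipse has a_t = (r₁ + r₂)/2 = 2.670×10^5 km.
At r₁ the circular-orbit speed is v₁ = √(μ/r₁) = 10.747 km/s.
Transfer-orbit speed at r₁ (vis-viva equation): v_a = √[μ(2/r₁ − 1/a_t)] = 9.2548 km/s.
First burn Δv₁ = |v_a − v₁| = 1.492 km/s.
Circular speed at r₂: v₂ = √(μ/r₂) = 14.000 km/s.
Transfer-orbit speed at r₂: v_p = √[μ(2/r₂ − 1/a_t)] = 15.705 km/s.
Second burn Δv₂ = |v₂ − v_p| = 1.705 km/s.
Δv = Δv₁ + Δv₂ = 1.492 + 1.705 = 3.197 km/s.

Δv = 3.20 km/s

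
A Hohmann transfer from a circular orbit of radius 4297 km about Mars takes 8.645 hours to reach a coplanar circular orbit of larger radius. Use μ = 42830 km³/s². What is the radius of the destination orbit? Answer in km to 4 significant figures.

Transfer time t = 8.645 hours = 31122 s, and t = π√(a_t³/μ).
So a_t = (μ t²/π²)^(1/3) = (42830 × (31122)² / π²)^(1/3) = 16138 km.
Since a_t = (r₁ + r₂)/2, r₂ = 2a_t − r₁ = 2×16138 − 4297 = 27979 km.

r₂ = 27980 km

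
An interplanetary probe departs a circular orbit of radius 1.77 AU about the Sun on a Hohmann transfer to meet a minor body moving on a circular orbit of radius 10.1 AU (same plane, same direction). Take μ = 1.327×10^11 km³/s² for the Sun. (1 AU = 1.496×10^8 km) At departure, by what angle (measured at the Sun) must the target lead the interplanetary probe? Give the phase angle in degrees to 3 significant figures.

φ = 98.9°

In km: r₁ = 1.77 × 1.496×10^8 = 2.64792×10^8 km; r₂ = 10.1 × 1.496×10^8 = 1.51096×10^9 km.
The Hohmann ellipse has a_t = (r₁ + r₂)/2 = 8.87876×10^8 km.
The half-period of the transfer ellipse is t = π√(a_t³/μ) = 2.2816×10^8 s.
Target angular speed ω₂ = √(μ/r₂³) = 6.2023×10^-9 rad/s.
Angle swept by the target during transfer: ω₂·t = 1.4151 rad = 81.08°.
The interplanetary probe traverses 180° on the transfer ellipse, so the target must lead by 180° − 81.08° = 98.9°.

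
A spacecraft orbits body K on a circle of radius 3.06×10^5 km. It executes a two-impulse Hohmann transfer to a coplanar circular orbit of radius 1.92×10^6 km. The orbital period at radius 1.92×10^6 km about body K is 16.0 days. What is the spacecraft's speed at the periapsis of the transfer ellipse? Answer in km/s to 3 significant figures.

From Kepler's third law T² = 4π²r³/μ at r = 1.92×10^6 km, T = 16.0 days = 16.0 × 86400 s = 1.3824×10^6 s: μ = 4π²r³/T² = 1.46216×10^8 km³/s².
Semi-major axis of the transfer orbit: a_t = (3.060×10^5 + 1.920×10^6)/2 = 1.113×10^6 km.
At periapsis, r = 3.060×10^5 km.
Applying v² = μ(2/r − 1/a_t): v = 28.71 km/s.

v = 28.7 km/s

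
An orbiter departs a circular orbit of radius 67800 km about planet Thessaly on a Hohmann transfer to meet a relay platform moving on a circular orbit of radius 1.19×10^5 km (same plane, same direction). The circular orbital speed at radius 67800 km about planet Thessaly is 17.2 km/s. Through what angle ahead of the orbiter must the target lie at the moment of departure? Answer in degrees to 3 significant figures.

From the circular-orbit relation v² = μ/r at r = 67800 km: μ = v²r = (17.2)² × 67800 = 2.00580×10^7 km³/s².
The Hohmann ellipse has a_t = (r₁ + r₂)/2 = 93400 km.
Transfer time t = π√(a_t³/μ) = 20023 s.
Target angular speed ω₂ = √(μ/r₂³) = 1.0910×10^-4 rad/s.
Angle swept by the target during transfer: ω₂·t = 2.1845 rad = 125.2°.
Arrival is 180° from departure on the ellipse, so φ = 180° − 125.2° = 54.8°.

φ = 54.8°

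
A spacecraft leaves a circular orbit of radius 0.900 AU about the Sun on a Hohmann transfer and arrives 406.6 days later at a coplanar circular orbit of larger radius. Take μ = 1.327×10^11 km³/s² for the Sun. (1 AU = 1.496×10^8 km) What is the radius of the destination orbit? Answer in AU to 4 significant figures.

r₂ = 2.510 AU

In km: r₁ = 0.900 × 1.496×10^8 = 1.3464×10^8 km.
Transfer time t = 406.6 days = 3.513024×10^7 s, and t = π√(a_t³/μ).
So a_t = (μ t²/π²)^(1/3) = (1.327×10^11 × (3.513024×10^7)² / π²)^(1/3) = 2.5506×10^8 km.
Since a_t = (r₁ + r₂)/2, r₂ = 2a_t − r₁ = 2×2.5506×10^8 − 1.3464×10^8 = 3.7548×10^8 km.
In AU: r₂ = 3.7548×10^8 / 1.496×10^8 = 2.510 AU.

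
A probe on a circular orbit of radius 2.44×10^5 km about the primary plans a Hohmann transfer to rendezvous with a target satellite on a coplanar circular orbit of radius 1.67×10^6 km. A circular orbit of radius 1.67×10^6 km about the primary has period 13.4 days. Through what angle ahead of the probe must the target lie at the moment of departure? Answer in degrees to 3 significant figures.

From Kepler's third law T² = 4π²r³/μ at r = 1.67×10^6 km, T = 13.4 days = 13.4 × 86400 s = 1.15776×10^6 s: μ = 4π²r³/T² = 1.37174×10^8 km³/s².
Transfer-ellipse semi-major axis a_t = (r₁ + r₂)/2 = (2.440×10^5 + 1.670×10^6)/2 = 9.570×10^5 km.
Transfer time t = π√(a_t³/μ) = 2.5112×10^5 s.
Target angular speed ω₂ = √(μ/r₂³) = 5.4270×10^-6 rad/s.
Angle swept by the target during transfer: ω₂·t = 1.3628 rad = 78.08°.
Arrival is 180° from departure on the ellipse, so φ = 180° − 78.08° = 102°.

φ = 102°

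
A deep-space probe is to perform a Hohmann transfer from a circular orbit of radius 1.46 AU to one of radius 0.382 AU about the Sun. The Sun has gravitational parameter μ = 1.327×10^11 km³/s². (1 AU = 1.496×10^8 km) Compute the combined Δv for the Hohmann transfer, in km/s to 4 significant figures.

Δv = 21.26 km/s

In km: r₁ = 1.46 × 1.496×10^8 = 2.18416×10^8 km; r₂ = 0.382 × 1.496×10^8 = 5.71472×10^7 km.
Transfer-ellipse semi-major axis a_t = (r₁ + r₂)/2 = (2.18416×10^8 + 5.71472×10^7)/2 = 1.377816×10^8 km.
Circular speed at r₁: v₁ = √(μ/r₁) = √(1.327×10^11/2.18416×10^8) = 24.64866 km/s.
On the transfer ellipse at r₁, vis-viva gives v_a = √[μ(2/r₁ − 1/a_t)] = 15.87432 km/s.
First burn Δv₁ = |v_a − v₁| = 8.7743 km/s.
Circular speed at r₂: v₂ = √(μ/r₂) = 48.1879 km/s.
Transfer-orbit speed at r₂: v_p = √[μ(2/r₂ − 1/a_t)] = 60.6715 km/s.
Second burn Δv₂ = |v₂ − v_p| = 12.484 km/s.
Δv = Δv₁ + Δv₂ = 8.7743 + 12.484 = 21.26 km/s.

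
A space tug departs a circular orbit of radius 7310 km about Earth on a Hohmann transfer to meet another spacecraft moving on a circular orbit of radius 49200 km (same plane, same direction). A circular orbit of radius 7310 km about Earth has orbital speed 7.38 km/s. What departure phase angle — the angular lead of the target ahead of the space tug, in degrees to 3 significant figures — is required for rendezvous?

From the circular-orbit relation v² = μ/r at r = 7310 km: μ = v²r = (7.38)² × 7310 = 3.98135×10^5 km³/s².
The Hohmann ellipse has a_t = (r₁ + r₂)/2 = 28255 km.
The half-period of the transfer ellipse is t = π√(a_t³/μ) = 23647.1 s.
The target's mean motion on its circular orbit is ω₂ = √(μ/r₂³) = 5.78186×10^-5 rad/s.
Angle swept by the target during transfer: ω₂·t = 1.36724 rad = 78.34°.
Arrival is 180° from departure on the ellipse, so φ = 180° − 78.34° = 102°.

φ = 102°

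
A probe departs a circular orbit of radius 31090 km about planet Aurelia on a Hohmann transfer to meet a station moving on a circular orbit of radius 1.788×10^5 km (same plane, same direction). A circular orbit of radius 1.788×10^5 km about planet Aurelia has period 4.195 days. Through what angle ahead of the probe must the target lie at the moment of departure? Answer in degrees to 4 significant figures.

From Kepler's third law T² = 4π²r³/μ at r = 1.788×10^5 km, T = 4.195 days = 4.195 × 86400 s = 3.62448×10^5 s: μ = 4π²r³/T² = 1.71779×10^6 km³/s².
Transfer-ellipse semi-major axis a_t = (r₁ + r₂)/2 = (31090 + 1.788×10^5)/2 = 1.04945×10^5 km.
The half-period of the transfer ellipse is t = π√(a_t³/μ) = 81490.5 s.
Target angular speed ω₂ = √(μ/r₂³) = 1.73354×10^-5 rad/s.
Angle swept by the target during transfer: ω₂·t = 1.4127 rad = 80.94°.
Arrival is 180° from departure on the ellipse, so φ = 180° − 80.94° = 99.06°.

φ = 99.06°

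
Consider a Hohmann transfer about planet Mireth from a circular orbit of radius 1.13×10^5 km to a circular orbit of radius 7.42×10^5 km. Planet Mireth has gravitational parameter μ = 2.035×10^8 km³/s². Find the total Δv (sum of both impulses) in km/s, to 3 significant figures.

Δv = 21.5 km/s

Transfer-ellipse semi-major axis a_t = (r₁ + r₂)/2 = (1.130×10^5 + 7.420×10^5)/2 = 4.275×10^5 km.
Circular speed at r₁: v₁ = √(μ/r₁) = √(2.035×10^8/1.130×10^5) = 42.44 km/s.
Transfer-orbit speed at r₁ (vis-viva equation): v_p = √[μ(2/r₁ − 1/a_t)] = 55.91 km/s.
First burn Δv₁ = |v_p − v₁| = 13.47 km/s.
Circular speed at r₂: v₂ = √(μ/r₂) = 16.56 km/s.
Transfer-orbit speed at r₂: v_a = √[μ(2/r₂ − 1/a_t)] = 8.514 km/s.
Second burn Δv₂ = |v₂ − v_a| = 8.046 km/s.
Δv = Δv₁ + Δv₂ = 13.47 + 8.046 = 21.52 km/s.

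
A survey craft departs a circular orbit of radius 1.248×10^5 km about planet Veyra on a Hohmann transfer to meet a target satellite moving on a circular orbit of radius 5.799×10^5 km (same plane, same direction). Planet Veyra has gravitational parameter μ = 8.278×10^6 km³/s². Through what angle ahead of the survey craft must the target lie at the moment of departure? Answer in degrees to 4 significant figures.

Semi-major axis of the transfer orbit: a_t = (1.248×10^5 + 5.799×10^5)/2 = 3.5235×10^5 km.
The half-period of the transfer ellipse is t = π√(a_t³/μ) = 2.28375×10^5 s.
Target angular speed ω₂ = √(μ/r₂³) = 6.51528×10^-6 rad/s.
Angle swept by the target during transfer: ω₂·t = 1.4879 rad = 85.25°.
The survey craft traverses 180° on the transfer ellipse, so the target must lead by 180° − 85.25° = 94.75°.

φ = 94.75°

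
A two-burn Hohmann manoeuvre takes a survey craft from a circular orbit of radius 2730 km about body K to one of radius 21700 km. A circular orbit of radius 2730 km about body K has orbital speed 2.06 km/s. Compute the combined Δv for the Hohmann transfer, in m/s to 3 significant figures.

Δv = 1070 m/s

From the circular-orbit relation v² = μ/r at r = 2730 km: μ = v²r = (2.06)² × 2730 = 11585.0 km³/s².
Transfer-ellipse semi-major axis a_t = (r₁ + r₂)/2 = (2730 + 21700)/2 = 12215 km.
At r₁ the circular-orbit speed is v₁ = √(μ/r₁) = 2.0600 km/s.
On the transfer ellipse at r₁, vis-viva equation gives v_p = √[μ(2/r₁ − 1/a_t)] = 2.7457 km/s.
First burn Δv₁ = |v_p − v₁| = 0.6857 km/s.
At r₂, v₂ = √(μ/r₂) = 0.730666 km/s.
Transfer-orbit speed at r₂: v_a = √[μ(2/r₂ − 1/a_t)] = 0.345425 km/s.
Second burn Δv₂ = |v₂ − v_a| = 0.3852 km/s.
Total Δv = Δv₁ + Δv₂ = 1.071 km/s.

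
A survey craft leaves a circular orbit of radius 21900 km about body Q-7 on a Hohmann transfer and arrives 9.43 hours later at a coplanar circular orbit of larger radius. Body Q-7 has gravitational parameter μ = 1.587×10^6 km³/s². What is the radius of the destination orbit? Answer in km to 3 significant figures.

Transfer time t = 9.43 hours = 33948 s, and t = π√(a_t³/μ).
So a_t = (μ t²/π²)^(1/3) = (1.587×10^6 × (33948)² / π²)^(1/3) = 57012 km.
Since a_t = (r₁ + r₂)/2, r₂ = 2a_t − r₁ = 2×57012 − 21900 = 92124 km.

r₂ = 92100 km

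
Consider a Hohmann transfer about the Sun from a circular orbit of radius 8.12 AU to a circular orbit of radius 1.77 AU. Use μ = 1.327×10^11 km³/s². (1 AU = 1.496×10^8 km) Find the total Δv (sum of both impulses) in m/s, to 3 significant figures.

Δv = 10500 m/s

In km: r₁ = 8.12 × 1.496×10^8 = 1.214752×10^9 km; r₂ = 1.77 × 1.496×10^8 = 2.64792×10^8 km.
The Hohmann ellipse has a_t = (r₁ + r₂)/2 = 7.39772×10^8 km.
Circular speed at r₁: v₁ = √(μ/r₁) = √(1.327×10^11/1.214752×10^9) = 10.452 km/s.
On the transfer ellipse at r₁, vis-viva gives v_a = √[μ(2/r₁ − 1/a_t)] = 6.2531 km/s.
First burn Δv₁ = |v_a − v₁| = 4.199 km/s.
At r₂, v₂ = √(μ/r₂) = 22.39 km/s.
Transfer-orbit speed at r₂: v_p = √[μ(2/r₂ − 1/a_t)] = 28.69 km/s.
Second burn Δv₂ = |v₂ − v_p| = 6.300 km/s.
Total Δv = Δv₁ + Δv₂ = 10.50 km/s.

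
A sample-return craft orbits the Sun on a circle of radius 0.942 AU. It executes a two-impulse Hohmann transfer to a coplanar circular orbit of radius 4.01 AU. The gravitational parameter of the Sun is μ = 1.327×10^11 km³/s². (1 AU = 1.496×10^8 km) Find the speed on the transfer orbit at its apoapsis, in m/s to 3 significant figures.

In km: r₁ = 0.942 × 1.496×10^8 = 1.409232×10^8 km; r₂ = 4.01 × 1.496×10^8 = 5.99896×10^8 km.
Transfer-ellipse semi-major axis a_t = (r₁ + r₂)/2 = (1.409232×10^8 + 5.99896×10^8)/2 = 3.704096×10^8 km.
At apoapsis, r = 5.99896×10^8 km.
From the vis-viva equation, v = √[μ(2/r − 1/a_t)] = 9.174 km/s.

v = 9170 m/s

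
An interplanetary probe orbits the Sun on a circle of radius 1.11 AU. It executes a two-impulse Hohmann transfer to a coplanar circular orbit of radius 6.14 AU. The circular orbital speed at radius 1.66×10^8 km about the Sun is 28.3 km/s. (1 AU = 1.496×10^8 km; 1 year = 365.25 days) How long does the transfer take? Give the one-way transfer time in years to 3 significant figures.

From the circular-orbit relation v² = μ/r at r = 1.66×10^8 km: μ = v²r = (28.3)² × 1.66×10^8 = 1.32948×10^11 km³/s².
In km: r₁ = 1.11 × 1.496×10^8 = 1.66056×10^8 km; r₂ = 6.14 × 1.496×10^8 = 9.18544×10^8 km.
Transfer-ellipse semi-major axis a_t = (r₁ + r₂)/2 = (1.66056×10^8 + 9.18544×10^8)/2 = 5.423×10^8 km.
By Kepler's third law the transfer-orbit period is T = 2π√(a_t³/μ), so t = T/2 = 1.088×10^8 s.
Converting: 1.088×10^8 s ÷ 3.15576×10^7 s/year (365.25 × 86400) = 3.45 years.

t = 3.45 years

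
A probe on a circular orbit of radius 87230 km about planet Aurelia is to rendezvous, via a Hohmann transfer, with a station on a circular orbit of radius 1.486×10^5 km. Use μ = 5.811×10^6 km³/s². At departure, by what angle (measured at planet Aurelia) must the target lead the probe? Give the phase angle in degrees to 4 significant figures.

Transfer-ellipse semi-major axis a_t = (r₁ + r₂)/2 = (87230 + 1.486×10^5)/2 = 1.17915×10^5 km.
The half-period of the transfer ellipse is t = π√(a_t³/μ) = 52770 s.
Target angular speed ω₂ = √(μ/r₂³) = 4.208×10^-5 rad/s.
Angle swept by the target during transfer: ω₂·t = 2.2206 rad = 127.23°.
The probe traverses 180° on the transfer ellipse, so the target must lead by 180° − 127.23° = 52.77°.

φ = 52.77°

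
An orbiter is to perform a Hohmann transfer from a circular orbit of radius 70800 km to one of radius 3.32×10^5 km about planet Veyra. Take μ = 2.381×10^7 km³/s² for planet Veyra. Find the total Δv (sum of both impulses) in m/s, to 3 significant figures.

Δv = 8650 m/s

Transfer-ellipse semi-major axis a_t = (r₁ + r₂)/2 = (70800 + 3.320×10^5)/2 = 2.014×10^5 km.
Circular speed at r₁: v₁ = √(μ/r₁) = √(2.381×10^7/70800) = 18.338 km/s.
On the transfer ellipse at r₁, vis-viva gives v_p = √[μ(2/r₁ − 1/a_t)] = 23.545 km/s.
First burn Δv₁ = |v_p − v₁| = 5.207 km/s.
Circular speed at r₂: v₂ = √(μ/r₂) = 8.468581 km/s.
Transfer-orbit speed at r₂: v_a = √[μ(2/r₂ − 1/a_t)] = 5.021085 km/s.
Second burn Δv₂ = |v₂ − v_a| = 3.447 km/s.
Total Δv = Δv₁ + Δv₂ = 8.654 km/s.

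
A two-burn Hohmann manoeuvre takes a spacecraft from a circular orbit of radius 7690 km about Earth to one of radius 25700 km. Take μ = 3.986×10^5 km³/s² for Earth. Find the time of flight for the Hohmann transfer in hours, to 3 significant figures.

Transfer-ellipse semi-major axis a_t = (r₁ + r₂)/2 = (7690 + 25700)/2 = 16695 km.
Transfer time t = π√(a_t³/μ) = π√((16695)³ / 3.986×10^5) = 10730 s.
Converting: 10730 s ÷ 3600 s/hour = 2.98 hours.

t = 2.98 hours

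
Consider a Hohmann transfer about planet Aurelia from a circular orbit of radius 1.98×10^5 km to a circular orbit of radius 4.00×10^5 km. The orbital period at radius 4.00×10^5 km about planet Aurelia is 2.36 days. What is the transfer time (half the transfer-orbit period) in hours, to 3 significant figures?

t = 18.3 hours

From Kepler's third law T² = 4π²r³/μ at r = 4.00×10^5 km, T = 2.36 days = 2.36 × 86400 s = 2.03904×10^5 s: μ = 4π²r³/T² = 6.07699×10^7 km³/s².
The Hohmann ellipse has a_t = (r₁ + r₂)/2 = 2.990×10^5 km.
Half the transfer-orbit period gives t = π√(a_t³/μ) = 65890 s.
Converting: 65890 s ÷ 3600 s/hour = 18.3 hours.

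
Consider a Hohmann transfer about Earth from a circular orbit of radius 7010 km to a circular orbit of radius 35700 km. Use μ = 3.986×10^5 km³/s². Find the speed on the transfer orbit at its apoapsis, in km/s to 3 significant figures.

Transfer-ellipse semi-major axis a_t = (r₁ + r₂)/2 = (7010 + 35700)/2 = 21355 km.
The apoapsis of the transfer ellipse is at r = 35700 km.
From the vis-viva equation, v = √[μ(2/r − 1/a_t)] = 1.914 km/s.

v = 1.91 km/s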